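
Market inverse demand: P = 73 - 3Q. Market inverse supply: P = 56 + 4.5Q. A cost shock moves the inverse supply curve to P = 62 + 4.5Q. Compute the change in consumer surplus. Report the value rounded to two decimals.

Initial equilibrium: Q_0 = 2.2667, P_0 = 66.2; CS_0 = (1/2)(2.2667)(6.8) = 7.7067, PS_0 = (1/2)(2.2667)(10.2) = 11.56.
New equilibrium: 73 - 3Q = 62 + 4.5Q gives Q_1 = 1.4667, P_1 = 68.6; CS_1 = 3.2267, PS_1 = 4.84.
Change in consumer surplus = 3.2267 - 7.7067 = -4.48.

-4.48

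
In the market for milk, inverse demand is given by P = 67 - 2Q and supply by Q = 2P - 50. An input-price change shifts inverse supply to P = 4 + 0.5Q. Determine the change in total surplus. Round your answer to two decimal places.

441.00

Rewriting supply in inverse form: P = 25 + 0.5Q.
Initial equilibrium: Q_0 = 16.8, P_0 = 33.4; CS_0 = (1/2)(16.8)(33.6) = 282.24, PS_0 = (1/2)(16.8)(8.4) = 70.56.
New equilibrium: 67 - 2Q = 4 + 0.5Q gives Q_1 = 25.2, P_1 = 16.6; CS_1 = 635.04, PS_1 = 158.76.
Change in total surplus = (635.04 + 158.76) - (282.24 + 70.56) = 441.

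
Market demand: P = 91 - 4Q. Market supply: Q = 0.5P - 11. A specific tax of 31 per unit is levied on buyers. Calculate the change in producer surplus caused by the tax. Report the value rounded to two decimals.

Rewriting supply in inverse form: P = 22 + 2Q.
Without the tax, 91 - 4Q = 22 + 2Q so Q* = 11.5 and P* = 45.
With the tax, buyers' net willingness to pay falls by 31: (91 - 31) - 4Q = 22 + 2Q, so Q_t = 6.3333. Buyers pay P_b = 65.6667; sellers receive P_s = P_b - 31 = 34.6667.
PS falls from (1/2)(11.5)(23) = 132.25 to (1/2)(6.3333)(12.6667) = 40.1111, a change of -92.1389.

-92.14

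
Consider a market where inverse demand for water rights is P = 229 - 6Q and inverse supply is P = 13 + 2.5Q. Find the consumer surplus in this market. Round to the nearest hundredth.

Set 229 - 6Q = 13 + 2.5Q, which gives 216 = 8.5Q, so Q* = 25.4118 and P* = 229 - 6(25.4118) = 76.5294.
Consumer surplus is the triangle under demand above P*: (1/2)(25.4118)(229 - 76.5294) = (1/2)(25.4118)(152.4706) = 1937.2734.

1937.27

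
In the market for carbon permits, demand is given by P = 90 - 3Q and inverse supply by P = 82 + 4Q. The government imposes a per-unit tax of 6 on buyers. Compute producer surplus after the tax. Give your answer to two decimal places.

Without the tax, 90 - 3Q = 82 + 4Q so Q* = 1.1429 and P* = 86.5714.
With the tax, buyers' net willingness to pay falls by 6: (90 - 6) - 3Q = 82 + 4Q, so Q_t = 0.2857. Buyers pay P_b = 89.1429; sellers receive P_s = P_b - 6 = 83.1429.
Producer surplus is the triangle above supply below P_s: (1/2)(0.2857)(83.1429 - 82) = 0.1633.

0.16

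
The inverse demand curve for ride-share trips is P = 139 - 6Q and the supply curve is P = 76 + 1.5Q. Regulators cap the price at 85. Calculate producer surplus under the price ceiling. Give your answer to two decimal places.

27.00

Without the control, 139 - 6Q = 76 + 1.5Q so Q* = 8.4 and P* = 88.6.
At P = 85, sellers supply (85 - 76)/1.5 = 6 while buyers want more, so the quantity traded is 6 at price 85.
PS is the triangle above supply below 85: (1/2)(6)(85 - 76) = 27.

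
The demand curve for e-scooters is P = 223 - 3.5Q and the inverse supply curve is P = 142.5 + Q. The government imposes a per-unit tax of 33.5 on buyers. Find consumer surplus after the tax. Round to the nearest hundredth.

190.90

Without the tax, 223 - 3.5Q = 142.5 + Q so Q* = 17.8889 and P* = 160.3889.
A tax on buyers shifts demand down by 33.5: (223 - 33.5) - 3.5Q = 142.5 + Q, so Q_t = 10.4444. Buyers pay P_b = 186.4444; sellers receive P_s = P_b - 33.5 = 152.9444.
Consumer surplus is the triangle under demand above P_b: (1/2)(10.4444)(223 - 186.4444) = 190.9012.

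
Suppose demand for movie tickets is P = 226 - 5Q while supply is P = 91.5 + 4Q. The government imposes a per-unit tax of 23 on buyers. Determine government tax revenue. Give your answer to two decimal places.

Pre-tax equilibrium: 226 - 5Q = 91.5 + 4Q gives Q* = 14.9444, P* = 151.2778.
With the tax, buyers' net willingness to pay falls by 23: (226 - 23) - 5Q = 91.5 + 4Q, so Q_t = 12.3889. Buyers pay P_b = 164.0556; sellers receive P_s = P_b - 23 = 141.0556.
Revenue is the tax times quantity traded: 23 x 12.3889 = 284.9444.

284.94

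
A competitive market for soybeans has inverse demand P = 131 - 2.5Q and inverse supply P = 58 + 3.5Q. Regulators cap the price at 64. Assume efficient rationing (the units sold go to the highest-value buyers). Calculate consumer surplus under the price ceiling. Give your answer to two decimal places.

Free-market equilibrium: 131 - 2.5Q = 58 + 3.5Q gives Q* = 12.1667, P* = 100.5833.
At the ceiling price 64, quantity supplied is (64 - 58)/3.5 = 1.7143; supply is the short side, so Q = 1.7143 trades at P = 64.
The demand price at Q = 1.7143 is 126.7143. CS is the trapezoid between demand and 64 over [0, 1.7143]: (1/2)[(131 - 64) + (126.7143 - 64)](1.7143) = 111.1837.

111.18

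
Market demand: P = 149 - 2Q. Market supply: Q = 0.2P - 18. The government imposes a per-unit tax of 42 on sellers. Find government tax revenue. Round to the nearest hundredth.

102.00

Rewriting supply in inverse form: P = 90 + 5Q.
Without the tax, 149 - 2Q = 90 + 5Q so Q* = 8.4286 and P* = 132.1429.
A tax on sellers shifts supply up by 42: 149 - 2Q = 90 + 5Q + 42, so Q_t = 2.4286. Buyers pay P_b = 144.1429; sellers receive P_s = P_b - 42 = 102.1429.
Tax revenue = t x Q_t = 42 x 2.4286 = 102.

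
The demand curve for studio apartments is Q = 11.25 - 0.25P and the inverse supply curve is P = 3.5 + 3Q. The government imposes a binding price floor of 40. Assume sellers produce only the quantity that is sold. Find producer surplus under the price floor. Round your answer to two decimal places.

43.28

Rewriting demand in inverse form: P = 45 - 4Q.
Without the control, 45 - 4Q = 3.5 + 3Q so Q* = 5.9286 and P* = 21.2857.
At the floor price 40, quantity demanded is (45 - 40)/4 = 1.25; demand is the short side, so Q = 1.25 trades at P = 40.
The supply price at Q = 1.25 is 7.25. PS is the trapezoid between 40 and supply over [0, 1.25]: (1/2)[(40 - 3.5) + (40 - 7.25)](1.25) = 43.2812.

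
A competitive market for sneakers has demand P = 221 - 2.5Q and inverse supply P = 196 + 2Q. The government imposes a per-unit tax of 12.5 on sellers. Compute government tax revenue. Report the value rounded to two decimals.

Without the tax, 221 - 2.5Q = 196 + 2Q so Q* = 5.5556 and P* = 207.1111.
With the tax, sellers need 12.5 more per unit: 221 - 2.5Q = 196 + 2Q + 12.5, so Q_t = 2.7778. Buyers pay P_b = 214.0556; sellers receive P_s = P_b - 12.5 = 201.5556.
Tax revenue = t x Q_t = 12.5 x 2.7778 = 34.7222.

34.72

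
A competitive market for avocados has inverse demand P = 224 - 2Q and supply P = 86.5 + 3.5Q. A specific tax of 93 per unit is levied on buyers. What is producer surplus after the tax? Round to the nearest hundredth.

Without the tax, 224 - 2Q = 86.5 + 3.5Q so Q* = 25 and P* = 174.
With the tax, buyers' net willingness to pay falls by 93: (224 - 93) - 2Q = 86.5 + 3.5Q, so Q_t = 8.0909. Buyers pay P_b = 207.8182; sellers receive P_s = P_b - 93 = 114.8182.
Producer surplus is the triangle above supply below P_s: (1/2)(8.0909)(114.8182 - 86.5) = 114.5599.

114.56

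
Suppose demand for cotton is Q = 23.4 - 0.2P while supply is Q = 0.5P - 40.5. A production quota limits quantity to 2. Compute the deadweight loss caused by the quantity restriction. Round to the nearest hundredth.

34.57

Rewriting demand in inverse form: P = 117 - 5Q.
Rewriting supply in inverse form: P = 81 + 2Q.
Unrestricted equilibrium: Q* = (117 - 81)/(5 + 2) = 5.1429.
At Q = 2 the demand price is 117 - 5(2) = 107 and the supply price is 81 + 2(2) = 85.
Deadweight loss is the triangle between the curves from 2 to 5.1429: (1/2)(107 - 85)(5.1429 - 2) = 34.5714.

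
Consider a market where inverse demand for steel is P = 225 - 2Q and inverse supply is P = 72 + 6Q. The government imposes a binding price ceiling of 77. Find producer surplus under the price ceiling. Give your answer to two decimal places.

Without the control, 225 - 2Q = 72 + 6Q so Q* = 19.125 and P* = 186.75.
At P = 77, sellers supply (77 - 72)/6 = 0.8333 while buyers want more, so the quantity traded is 0.8333 at price 77.
PS is the triangle above supply below 77: (1/2)(0.8333)(77 - 72) = 2.0833.

2.08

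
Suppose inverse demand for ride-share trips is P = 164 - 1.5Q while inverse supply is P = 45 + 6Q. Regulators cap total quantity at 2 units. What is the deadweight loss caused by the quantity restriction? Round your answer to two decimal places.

Unrestricted equilibrium: Q* = (164 - 45)/(1.5 + 6) = 15.8667.
At Q = 2 the demand price is 164 - 1.5(2) = 161 and the supply price is 45 + 6(2) = 57.
Deadweight loss is the triangle between the curves from 2 to 15.8667: (1/2)(161 - 57)(15.8667 - 2) = 721.0667.

721.07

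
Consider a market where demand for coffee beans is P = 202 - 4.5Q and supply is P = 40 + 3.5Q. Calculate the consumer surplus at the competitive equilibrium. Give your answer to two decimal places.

922.64

Set 202 - 4.5Q = 40 + 3.5Q, which gives 162 = 8Q, so Q* = 20.25 and P* = 202 - 4.5(20.25) = 110.875.
Consumer surplus is the triangle under demand above P*: (1/2)(20.25)(202 - 110.875) = (1/2)(20.25)(91.125) = 922.6406.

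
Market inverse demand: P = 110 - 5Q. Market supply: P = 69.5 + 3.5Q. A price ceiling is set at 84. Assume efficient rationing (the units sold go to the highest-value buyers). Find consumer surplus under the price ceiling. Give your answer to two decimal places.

64.81

Free-market equilibrium: 110 - 5Q = 69.5 + 3.5Q gives Q* = 4.7647, P* = 86.1765.
At the ceiling price 84, quantity supplied is (84 - 69.5)/3.5 = 4.1429; supply is the short side, so Q = 4.1429 trades at P = 84.
The demand price at Q = 4.1429 is 89.2857. CS is the trapezoid between demand and 84 over [0, 4.1429]: (1/2)[(110 - 84) + (89.2857 - 84)](4.1429) = 64.8061.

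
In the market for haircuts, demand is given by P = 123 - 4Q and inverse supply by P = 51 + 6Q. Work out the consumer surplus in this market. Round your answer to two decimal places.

Set 123 - 4Q = 51 + 6Q, which gives 72 = 10Q, so Q* = 7.2 and P* = 123 - 4(7.2) = 94.2.
CS is the area between the demand curve and P* from 0 to Q*: (1/2)(7.2)(28.8) = 103.68.

103.68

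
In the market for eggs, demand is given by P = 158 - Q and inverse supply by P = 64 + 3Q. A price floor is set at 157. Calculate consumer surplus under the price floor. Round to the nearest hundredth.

0.50

Without the control, 158 - Q = 64 + 3Q so Q* = 23.5 and P* = 134.5.
At the floor price 157, quantity demanded is (158 - 157)/1 = 1; demand is the short side, so Q = 1 trades at P = 157.
CS is the triangle under demand above 157: (1/2)(1)(158 - 157) = 0.5.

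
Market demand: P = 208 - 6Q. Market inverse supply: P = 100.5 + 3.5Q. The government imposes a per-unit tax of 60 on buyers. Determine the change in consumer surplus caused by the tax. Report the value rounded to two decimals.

-309.14

Without the tax, 208 - 6Q = 100.5 + 3.5Q so Q* = 11.3158 and P* = 140.1053.
With the tax, buyers' net willingness to pay falls by 60: (208 - 60) - 6Q = 100.5 + 3.5Q, so Q_t = 5. Buyers pay P_b = 178; sellers receive P_s = P_b - 60 = 118.
CS falls from (1/2)(11.3158)(67.8947) = 384.1413 to (1/2)(5)(30) = 75, a change of -309.1413.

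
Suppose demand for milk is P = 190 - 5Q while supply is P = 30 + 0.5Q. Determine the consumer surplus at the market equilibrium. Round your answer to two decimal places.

Setting demand equal to supply, 160 = 5.5Q, so Q* = 29.0909 and P* = 44.5455.
CS is the area between the demand curve and P* from 0 to Q*: (1/2)(29.0909)(145.4545) = 2115.7025.

2115.70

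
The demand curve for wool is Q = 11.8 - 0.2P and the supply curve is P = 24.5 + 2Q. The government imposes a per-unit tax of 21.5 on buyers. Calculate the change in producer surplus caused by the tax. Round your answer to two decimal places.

-20.84

Rewriting demand in inverse form: P = 59 - 5Q.
Without the tax, 59 - 5Q = 24.5 + 2Q so Q* = 4.9286 and P* = 34.3571.
With the tax, buyers' net willingness to pay falls by 21.5: (59 - 21.5) - 5Q = 24.5 + 2Q, so Q_t = 1.8571. Buyers pay P_b = 49.7143; sellers receive P_s = P_b - 21.5 = 28.2143.
PS falls from (1/2)(4.9286)(9.8571) = 24.2908 to (1/2)(1.8571)(3.7143) = 3.449, a change of -20.8418.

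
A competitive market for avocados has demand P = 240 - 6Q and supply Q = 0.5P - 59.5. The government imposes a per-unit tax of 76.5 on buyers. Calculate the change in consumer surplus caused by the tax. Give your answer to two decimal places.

-593.47

Rewriting supply in inverse form: P = 119 + 2Q.
Without the tax, 240 - 6Q = 119 + 2Q so Q* = 15.125 and P* = 149.25.
With the tax, buyers' net willingness to pay falls by 76.5: (240 - 76.5) - 6Q = 119 + 2Q, so Q_t = 5.5625. Buyers pay P_b = 206.625; sellers receive P_s = P_b - 76.5 = 130.125.
CS falls from (1/2)(15.125)(90.75) = 686.2969 to (1/2)(5.5625)(33.375) = 92.8242, a change of -593.4727.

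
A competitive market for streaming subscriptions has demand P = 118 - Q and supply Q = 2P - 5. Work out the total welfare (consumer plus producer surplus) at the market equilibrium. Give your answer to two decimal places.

4446.75

Rewriting supply in inverse form: P = 2.5 + 0.5Q.
Equilibrium: 118 - Q = 2.5 + 0.5Q, so Q* = 77 and P* = 41.
CS = (1/2)(77)(77) = 2964.5 and PS = (1/2)(77)(38.5) = 1482.25, so total surplus = 4446.75.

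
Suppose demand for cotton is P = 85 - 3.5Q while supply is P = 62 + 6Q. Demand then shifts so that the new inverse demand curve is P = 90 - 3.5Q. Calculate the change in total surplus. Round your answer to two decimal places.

13.42

Initial equilibrium: Q_0 = 2.4211, P_0 = 76.5263; CS_0 = (1/2)(2.4211)(8.4737) = 10.2576, PS_0 = (1/2)(2.4211)(14.5263) = 17.5845.
New equilibrium: 90 - 3.5Q = 62 + 6Q gives Q_1 = 2.9474, P_1 = 79.6842; CS_1 = 15.2022, PS_1 = 26.0609.
Change in total surplus = (15.2022 + 26.0609) - (10.2576 + 17.5845) = 13.4211.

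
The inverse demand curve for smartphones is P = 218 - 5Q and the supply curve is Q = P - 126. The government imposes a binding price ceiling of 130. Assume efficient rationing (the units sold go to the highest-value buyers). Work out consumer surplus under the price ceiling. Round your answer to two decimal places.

312.00

Rewriting supply in inverse form: P = 126 + Q.
Without the control, 218 - 5Q = 126 + Q so Q* = 15.3333 and P* = 141.3333.
At P = 130, sellers supply (130 - 126)/1 = 4 while buyers want more, so the quantity traded is 4 at price 130.
The demand price at Q = 4 is 198. CS is the trapezoid between demand and 130 over [0, 4]: (1/2)[(218 - 130) + (198 - 130)](4) = 312.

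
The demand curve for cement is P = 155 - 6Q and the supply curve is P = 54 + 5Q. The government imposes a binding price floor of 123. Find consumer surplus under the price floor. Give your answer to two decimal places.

85.33

Free-market equilibrium: 155 - 6Q = 54 + 5Q gives Q* = 9.1818, P* = 99.9091.
At P = 123, buyers demand (155 - 123)/6 = 5.3333 while sellers would supply more, so the quantity traded is 5.3333 at price 123.
CS is the triangle under demand above 123: (1/2)(5.3333)(155 - 123) = 85.3333.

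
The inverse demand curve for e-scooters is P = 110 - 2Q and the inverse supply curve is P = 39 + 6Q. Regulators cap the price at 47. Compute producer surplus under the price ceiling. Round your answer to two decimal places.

5.33

Free-market equilibrium: 110 - 2Q = 39 + 6Q gives Q* = 8.875, P* = 92.25.
At the ceiling price 47, quantity supplied is (47 - 39)/6 = 1.3333; supply is the short side, so Q = 1.3333 trades at P = 47.
PS is the triangle above supply below 47: (1/2)(1.3333)(47 - 39) = 5.3333.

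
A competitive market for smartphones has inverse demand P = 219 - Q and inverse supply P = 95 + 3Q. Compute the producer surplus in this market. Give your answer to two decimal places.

Setting demand equal to supply, 124 = 4Q, so Q* = 31 and P* = 188.
Producer surplus is the triangle above supply below P*: (1/2)(31)(188 - 95) = (1/2)(31)(93) = 1441.5.

1441.50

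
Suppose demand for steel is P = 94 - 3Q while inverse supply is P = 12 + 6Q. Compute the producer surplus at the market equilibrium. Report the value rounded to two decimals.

Setting demand equal to supply, 82 = 9Q, so Q* = 9.1111 and P* = 66.6667.
PS is the area between P* and the supply curve from 0 to Q*: (1/2)(9.1111)(54.6667) = 249.037.

249.04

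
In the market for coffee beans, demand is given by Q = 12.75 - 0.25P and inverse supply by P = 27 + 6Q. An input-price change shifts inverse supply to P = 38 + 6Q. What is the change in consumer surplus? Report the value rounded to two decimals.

-8.14

Rewriting demand in inverse form: P = 51 - 4Q.
Initial equilibrium: Q_0 = 2.4, P_0 = 41.4; CS_0 = (1/2)(2.4)(9.6) = 11.52, PS_0 = (1/2)(2.4)(14.4) = 17.28.
New equilibrium: 51 - 4Q = 38 + 6Q gives Q_1 = 1.3, P_1 = 45.8; CS_1 = 3.38, PS_1 = 5.07.
Change in consumer surplus = 3.38 - 11.52 = -8.14.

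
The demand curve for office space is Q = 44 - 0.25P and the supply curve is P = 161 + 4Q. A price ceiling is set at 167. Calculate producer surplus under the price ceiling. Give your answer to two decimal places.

Rewriting demand in inverse form: P = 176 - 4Q.
Free-market equilibrium: 176 - 4Q = 161 + 4Q gives Q* = 1.875, P* = 168.5.
At the ceiling price 167, quantity supplied is (167 - 161)/4 = 1.5; supply is the short side, so Q = 1.5 trades at P = 167.
PS is the triangle above supply below 167: (1/2)(1.5)(167 - 161) = 4.5.

4.50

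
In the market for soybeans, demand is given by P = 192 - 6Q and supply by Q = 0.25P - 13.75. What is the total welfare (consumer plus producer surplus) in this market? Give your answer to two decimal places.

938.45

Rewriting supply in inverse form: P = 55 + 4Q.
Equilibrium: 192 - 6Q = 55 + 4Q, so Q* = 13.7 and P* = 109.8.
CS = (1/2)(13.7)(82.2) = 563.07 and PS = (1/2)(13.7)(54.8) = 375.38, so total surplus = 938.45.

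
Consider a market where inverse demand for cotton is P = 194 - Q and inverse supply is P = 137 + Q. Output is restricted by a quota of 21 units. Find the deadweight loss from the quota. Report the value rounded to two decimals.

Unrestricted equilibrium: Q* = (194 - 137)/(1 + 1) = 28.5.
At Q = 21 the demand price is 194 - (21) = 173 and the supply price is 137 + (21) = 158.
Deadweight loss is the triangle between the curves from 21 to 28.5: (1/2)(173 - 158)(28.5 - 21) = 56.25.

56.25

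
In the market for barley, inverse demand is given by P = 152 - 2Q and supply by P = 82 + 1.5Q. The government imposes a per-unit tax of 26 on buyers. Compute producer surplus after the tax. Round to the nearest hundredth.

118.53

Pre-tax equilibrium: 152 - 2Q = 82 + 1.5Q gives Q* = 20, P* = 112.
With the tax, buyers' net willingness to pay falls by 26: (152 - 26) - 2Q = 82 + 1.5Q, so Q_t = 12.5714. Buyers pay P_b = 126.8571; sellers receive P_s = P_b - 26 = 100.8571.
Producer surplus is the triangle above supply below P_s: (1/2)(12.5714)(100.8571 - 82) = 118.5306.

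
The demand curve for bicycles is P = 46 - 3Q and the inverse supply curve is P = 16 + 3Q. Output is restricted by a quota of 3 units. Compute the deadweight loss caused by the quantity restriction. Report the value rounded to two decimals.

12.00

Unrestricted equilibrium: Q* = (46 - 16)/(3 + 3) = 5.
At Q = 3 the demand price is 46 - 3(3) = 37 and the supply price is 16 + 3(3) = 25.
DWL = (1/2)(gap between curves at 3) x (Q* - 3) = (1/2)(12)(2) = 12.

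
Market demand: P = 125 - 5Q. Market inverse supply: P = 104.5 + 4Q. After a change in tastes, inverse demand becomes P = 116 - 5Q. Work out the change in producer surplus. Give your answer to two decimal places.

-7.11

Initial equilibrium: Q_0 = 2.2778, P_0 = 113.6111; CS_0 = (1/2)(2.2778)(11.3889) = 12.9707, PS_0 = (1/2)(2.2778)(9.1111) = 10.3765.
New equilibrium: 116 - 5Q = 104.5 + 4Q gives Q_1 = 1.2778, P_1 = 109.6111; CS_1 = 4.0818, PS_1 = 3.2654.
Change in producer surplus = 3.2654 - 10.3765 = -7.1111.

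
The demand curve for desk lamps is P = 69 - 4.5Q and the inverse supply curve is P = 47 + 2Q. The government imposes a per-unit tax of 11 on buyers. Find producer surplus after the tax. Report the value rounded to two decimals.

Without the tax, 69 - 4.5Q = 47 + 2Q so Q* = 3.3846 and P* = 53.7692.
With the tax, buyers' net willingness to pay falls by 11: (69 - 11) - 4.5Q = 47 + 2Q, so Q_t = 1.6923. Buyers pay P_b = 61.3846; sellers receive P_s = P_b - 11 = 50.3846.
Producer surplus is the triangle above supply below P_s: (1/2)(1.6923)(50.3846 - 47) = 2.8639.

2.86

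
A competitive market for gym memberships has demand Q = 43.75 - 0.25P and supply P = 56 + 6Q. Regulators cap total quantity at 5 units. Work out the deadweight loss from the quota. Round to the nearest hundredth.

Rewriting demand in inverse form: P = 175 - 4Q.
Unrestricted equilibrium: Q* = (175 - 56)/(4 + 6) = 11.9.
At Q = 5 the demand price is 175 - 4(5) = 155 and the supply price is 56 + 6(5) = 86.
DWL = (1/2)(gap between curves at 5) x (Q* - 5) = (1/2)(69)(6.9) = 238.05.

238.05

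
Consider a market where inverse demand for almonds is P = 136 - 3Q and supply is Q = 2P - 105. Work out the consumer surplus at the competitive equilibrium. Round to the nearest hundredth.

Rewriting supply in inverse form: P = 52.5 + 0.5Q.
Set 136 - 3Q = 52.5 + 0.5Q, which gives 83.5 = 3.5Q, so Q* = 23.8571 and P* = 136 - 3(23.8571) = 64.4286.
Consumer surplus is the triangle under demand above P*: (1/2)(23.8571)(136 - 64.4286) = (1/2)(23.8571)(71.5714) = 853.7449.

853.74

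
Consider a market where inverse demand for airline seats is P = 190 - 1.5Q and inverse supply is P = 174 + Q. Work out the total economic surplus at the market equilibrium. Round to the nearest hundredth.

51.20

Equilibrium: 190 - 1.5Q = 174 + Q, so Q* = 6.4 and P* = 180.4.
CS = (1/2)(6.4)(9.6) = 30.72 and PS = (1/2)(6.4)(6.4) = 20.48, so total surplus = 51.2.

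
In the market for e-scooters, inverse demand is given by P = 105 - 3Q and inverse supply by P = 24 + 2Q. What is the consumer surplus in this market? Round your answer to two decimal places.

393.66

Equilibrium: 105 - 3Q = 24 + 2Q, so Q* = 16.2 and P* = 56.4.
CS is the area between the demand curve and P* from 0 to Q*: (1/2)(16.2)(48.6) = 393.66.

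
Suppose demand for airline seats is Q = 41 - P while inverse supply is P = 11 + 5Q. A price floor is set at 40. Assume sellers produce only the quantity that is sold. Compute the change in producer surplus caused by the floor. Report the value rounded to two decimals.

-36.00

Rewriting demand in inverse form: P = 41 - Q.
Without the control, 41 - Q = 11 + 5Q so Q* = 5 and P* = 36.
At P = 40, buyers demand (41 - 40)/1 = 1 while sellers would supply more, so the quantity traded is 1 at price 40.
PS goes from (1/2)(5)(25) = 62.5 to 26.5 (computed as (40 - 11)(1) - (1/2)(5)(1)^2), a change of -36.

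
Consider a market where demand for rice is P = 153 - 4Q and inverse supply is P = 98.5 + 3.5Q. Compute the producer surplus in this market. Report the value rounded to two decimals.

92.41

Equilibrium: 153 - 4Q = 98.5 + 3.5Q, so Q* = 7.2667 and P* = 123.9333.
The supply curve's price intercept is 98.5, so PS = (1/2)(Q*)(P* - 98.5) = (1/2)(7.2667)(25.4333) = 92.4078.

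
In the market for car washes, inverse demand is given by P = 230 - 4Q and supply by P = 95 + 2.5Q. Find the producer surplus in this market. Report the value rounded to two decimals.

Setting demand equal to supply, 135 = 6.5Q, so Q* = 20.7692 and P* = 146.9231.
Producer surplus is the triangle above supply below P*: (1/2)(20.7692)(146.9231 - 95) = (1/2)(20.7692)(51.9231) = 539.2012.

539.20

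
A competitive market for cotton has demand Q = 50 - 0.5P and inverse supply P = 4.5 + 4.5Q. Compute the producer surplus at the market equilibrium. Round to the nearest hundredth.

485.69

Rewriting demand in inverse form: P = 100 - 2Q.
Equilibrium: 100 - 2Q = 4.5 + 4.5Q, so Q* = 14.6923 and P* = 70.6154.
PS is the area between P* and the supply curve from 0 to Q*: (1/2)(14.6923)(66.1154) = 485.6938.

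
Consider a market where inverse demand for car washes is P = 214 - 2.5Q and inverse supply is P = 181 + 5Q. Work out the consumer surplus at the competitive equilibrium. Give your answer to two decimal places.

24.20

Equilibrium: 214 - 2.5Q = 181 + 5Q, so Q* = 4.4 and P* = 203.
Consumer surplus is the triangle under demand above P*: (1/2)(4.4)(214 - 203) = (1/2)(4.4)(11) = 24.2.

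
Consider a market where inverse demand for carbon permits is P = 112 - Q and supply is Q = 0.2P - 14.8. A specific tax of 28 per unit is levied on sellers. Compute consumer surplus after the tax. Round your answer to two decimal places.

1.39

Rewriting supply in inverse form: P = 74 + 5Q.
Pre-tax equilibrium: 112 - Q = 74 + 5Q gives Q* = 6.3333, P* = 105.6667.
With the tax, sellers need 28 more per unit: 112 - Q = 74 + 5Q + 28, so Q_t = 1.6667. Buyers pay P_b = 110.3333; sellers receive P_s = P_b - 28 = 82.3333.
CS = (1/2)(Q_t)(112 - P_b) = (1/2)(1.6667)(1.6667) = 1.3889.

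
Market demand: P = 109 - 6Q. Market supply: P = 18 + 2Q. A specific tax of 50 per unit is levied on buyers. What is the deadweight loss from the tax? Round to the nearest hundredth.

156.25

Pre-tax equilibrium: 109 - 6Q = 18 + 2Q gives Q* = 11.375, P* = 40.75.
A tax on buyers shifts demand down by 50: (109 - 50) - 6Q = 18 + 2Q, so Q_t = 5.125. Buyers pay P_b = 78.25; sellers receive P_s = P_b - 50 = 28.25.
Deadweight loss is the triangle between the curves from Q_t to Q*: (1/2)(11.375 - 5.125)(50) = 156.25.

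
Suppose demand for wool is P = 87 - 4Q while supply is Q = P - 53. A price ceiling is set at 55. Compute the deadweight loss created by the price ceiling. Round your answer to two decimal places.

Rewriting supply in inverse form: P = 53 + Q.
Free-market equilibrium: 87 - 4Q = 53 + Q gives Q* = 6.8, P* = 59.8.
At the ceiling price 55, quantity supplied is (55 - 53)/1 = 2; supply is the short side, so Q = 2 trades at P = 55.
At Q = 2 the demand price is 79 and the supply price is 55. Deadweight loss is the triangle between the curves from 2 to 6.8: (1/2)(79 - 55)(6.8 - 2) = 57.6.

57.60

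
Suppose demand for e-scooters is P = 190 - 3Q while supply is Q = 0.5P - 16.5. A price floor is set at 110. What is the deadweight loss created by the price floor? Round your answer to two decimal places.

Rewriting supply in inverse form: P = 33 + 2Q.
Without the control, 190 - 3Q = 33 + 2Q so Q* = 31.4 and P* = 95.8.
At P = 110, buyers demand (190 - 110)/3 = 26.6667 while sellers would supply more, so the quantity traded is 26.6667 at price 110.
At Q = 26.6667 the demand price is 110 and the supply price is 86.3333. Deadweight loss is the triangle between the curves from 26.6667 to 31.4: (1/2)(110 - 86.3333)(31.4 - 26.6667) = 56.0111.

56.01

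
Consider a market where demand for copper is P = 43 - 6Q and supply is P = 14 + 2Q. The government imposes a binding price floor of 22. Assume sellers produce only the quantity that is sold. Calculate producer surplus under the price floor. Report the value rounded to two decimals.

15.75

Without the control, 43 - 6Q = 14 + 2Q so Q* = 3.625 and P* = 21.25.
At the floor price 22, quantity demanded is (43 - 22)/6 = 3.5; demand is the short side, so Q = 3.5 trades at P = 22.
The supply price at Q = 3.5 is 21. PS is the trapezoid between 22 and supply over [0, 3.5]: (1/2)[(22 - 14) + (22 - 21)](3.5) = 15.75.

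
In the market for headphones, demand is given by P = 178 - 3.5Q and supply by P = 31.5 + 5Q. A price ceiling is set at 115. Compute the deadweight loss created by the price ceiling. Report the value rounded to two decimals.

1.22

Free-market equilibrium: 178 - 3.5Q = 31.5 + 5Q gives Q* = 17.2353, P* = 117.6765.
At the ceiling price 115, quantity supplied is (115 - 31.5)/5 = 16.7; supply is the short side, so Q = 16.7 trades at P = 115.
At Q = 16.7 the demand price is 119.55 and the supply price is 115. Deadweight loss is the triangle between the curves from 16.7 to 17.2353: (1/2)(119.55 - 115)(17.2353 - 16.7) = 1.2178.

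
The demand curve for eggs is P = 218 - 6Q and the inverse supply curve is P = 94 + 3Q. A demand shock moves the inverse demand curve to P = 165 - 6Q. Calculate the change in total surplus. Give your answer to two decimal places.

-574.17

Initial equilibrium: Q_0 = 13.7778, P_0 = 135.3333; CS_0 = (1/2)(13.7778)(82.6667) = 569.4815, PS_0 = (1/2)(13.7778)(41.3333) = 284.7407.
New equilibrium: 165 - 6Q = 94 + 3Q gives Q_1 = 7.8889, P_1 = 117.6667; CS_1 = 186.7037, PS_1 = 93.3519.
Change in total surplus = (186.7037 + 93.3519) - (569.4815 + 284.7407) = -574.1667.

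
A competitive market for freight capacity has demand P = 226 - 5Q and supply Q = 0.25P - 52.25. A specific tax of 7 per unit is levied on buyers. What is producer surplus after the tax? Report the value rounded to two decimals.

Rewriting supply in inverse form: P = 209 + 4Q.
Pre-tax equilibrium: 226 - 5Q = 209 + 4Q gives Q* = 1.8889, P* = 216.5556.
With the tax, buyers' net willingness to pay falls by 7: (226 - 7) - 5Q = 209 + 4Q, so Q_t = 1.1111. Buyers pay P_b = 220.4444; sellers receive P_s = P_b - 7 = 213.4444.
Producer surplus is the triangle above supply below P_s: (1/2)(1.1111)(213.4444 - 209) = 2.4691.

2.47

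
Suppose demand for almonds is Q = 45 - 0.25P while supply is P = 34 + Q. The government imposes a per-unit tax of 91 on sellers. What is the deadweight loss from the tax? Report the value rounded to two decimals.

828.10

Rewriting demand in inverse form: P = 180 - 4Q.
Pre-tax equilibrium: 180 - 4Q = 34 + Q gives Q* = 29.2, P* = 63.2.
A tax on sellers shifts supply up by 91: 180 - 4Q = 34 + Q + 91, so Q_t = 11. Buyers pay P_b = 136; sellers receive P_s = P_b - 91 = 45.
Deadweight loss is the triangle between the curves from Q_t to Q*: (1/2)(29.2 - 11)(91) = 828.1.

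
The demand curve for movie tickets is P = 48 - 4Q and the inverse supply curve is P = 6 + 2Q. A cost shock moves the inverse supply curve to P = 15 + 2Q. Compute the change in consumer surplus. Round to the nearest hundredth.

-37.50

Initial equilibrium: Q_0 = 7, P_0 = 20; CS_0 = (1/2)(7)(28) = 98, PS_0 = (1/2)(7)(14) = 49.
New equilibrium: 48 - 4Q = 15 + 2Q gives Q_1 = 5.5, P_1 = 26; CS_1 = 60.5, PS_1 = 30.25.
Change in consumer surplus = 60.5 - 98 = -37.5.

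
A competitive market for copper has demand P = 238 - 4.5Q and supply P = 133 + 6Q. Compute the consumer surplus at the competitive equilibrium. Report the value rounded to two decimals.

225.00

Equilibrium: 238 - 4.5Q = 133 + 6Q, so Q* = 10 and P* = 193.
CS is the area between the demand curve and P* from 0 to Q*: (1/2)(10)(45) = 225.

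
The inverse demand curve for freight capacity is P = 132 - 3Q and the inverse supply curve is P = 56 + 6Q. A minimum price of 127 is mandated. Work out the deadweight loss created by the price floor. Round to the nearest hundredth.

Without the control, 132 - 3Q = 56 + 6Q so Q* = 8.4444 and P* = 106.6667.
At P = 127, buyers demand (132 - 127)/3 = 1.6667 while sellers would supply more, so the quantity traded is 1.6667 at price 127.
At Q = 1.6667 the demand price is 127 and the supply price is 66. Deadweight loss is the triangle between the curves from 1.6667 to 8.4444: (1/2)(127 - 66)(8.4444 - 1.6667) = 206.7222.

206.72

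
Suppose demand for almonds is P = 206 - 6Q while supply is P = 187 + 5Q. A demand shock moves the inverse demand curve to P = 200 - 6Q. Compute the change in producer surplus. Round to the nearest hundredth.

-3.97

Initial equilibrium: Q_0 = 1.7273, P_0 = 195.6364; CS_0 = (1/2)(1.7273)(10.3636) = 8.9504, PS_0 = (1/2)(1.7273)(8.6364) = 7.4587.
New equilibrium: 200 - 6Q = 187 + 5Q gives Q_1 = 1.1818, P_1 = 192.9091; CS_1 = 4.1901, PS_1 = 3.4917.
Change in producer surplus = 3.4917 - 7.4587 = -3.9669.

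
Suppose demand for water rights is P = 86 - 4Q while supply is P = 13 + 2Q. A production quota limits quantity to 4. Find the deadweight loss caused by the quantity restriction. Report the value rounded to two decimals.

200.08

Without the quota, 86 - 4Q = 13 + 2Q gives Q* = 12.1667.
At Q = 4 the demand price is 86 - 4(4) = 70 and the supply price is 13 + 2(4) = 21.
Deadweight loss is the triangle between the curves from 4 to 12.1667: (1/2)(70 - 21)(12.1667 - 4) = 200.0833.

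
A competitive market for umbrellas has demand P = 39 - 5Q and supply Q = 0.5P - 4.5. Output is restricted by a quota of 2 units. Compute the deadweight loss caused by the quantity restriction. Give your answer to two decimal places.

18.29

Rewriting supply in inverse form: P = 9 + 2Q.
Without the quota, 39 - 5Q = 9 + 2Q gives Q* = 4.2857.
At Q = 2 the demand price is 39 - 5(2) = 29 and the supply price is 9 + 2(2) = 13.
Deadweight loss is the triangle between the curves from 2 to 4.2857: (1/2)(29 - 13)(4.2857 - 2) = 18.2857.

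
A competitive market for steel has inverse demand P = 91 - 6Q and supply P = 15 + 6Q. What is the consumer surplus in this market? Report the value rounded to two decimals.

120.33

Equilibrium: 91 - 6Q = 15 + 6Q, so Q* = 6.3333 and P* = 53.
The demand choke price is 91, so CS = (1/2)(Q*)(91 - P*) = (1/2)(6.3333)(38) = 120.3333.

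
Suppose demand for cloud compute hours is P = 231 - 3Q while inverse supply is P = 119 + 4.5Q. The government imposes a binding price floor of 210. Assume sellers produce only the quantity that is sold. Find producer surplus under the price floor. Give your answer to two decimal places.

526.75

Without the control, 231 - 3Q = 119 + 4.5Q so Q* = 14.9333 and P* = 186.2.
At P = 210, buyers demand (231 - 210)/3 = 7 while sellers would supply more, so the quantity traded is 7 at price 210.
The supply price at Q = 7 is 150.5. PS is the trapezoid between 210 and supply over [0, 7]: (1/2)[(210 - 119) + (210 - 150.5)](7) = 526.75.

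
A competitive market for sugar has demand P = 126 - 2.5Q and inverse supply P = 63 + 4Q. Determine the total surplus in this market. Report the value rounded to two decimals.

Setting demand equal to supply, 63 = 6.5Q, so Q* = 9.6923 and P* = 101.7692.
Total surplus is the full triangle between the curves from 0 to Q*: (1/2)(9.6923)(126 - 63) = 305.3077.

305.31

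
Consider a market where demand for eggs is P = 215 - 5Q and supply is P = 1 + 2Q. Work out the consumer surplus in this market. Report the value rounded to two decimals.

2336.53

Equilibrium: 215 - 5Q = 1 + 2Q, so Q* = 30.5714 and P* = 62.1429.
Consumer surplus is the triangle under demand above P*: (1/2)(30.5714)(215 - 62.1429) = (1/2)(30.5714)(152.8571) = 2336.5306.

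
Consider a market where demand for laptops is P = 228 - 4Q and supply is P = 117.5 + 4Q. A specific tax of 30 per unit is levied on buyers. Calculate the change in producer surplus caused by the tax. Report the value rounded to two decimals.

-179.06

Without the tax, 228 - 4Q = 117.5 + 4Q so Q* = 13.8125 and P* = 172.75.
A tax on buyers shifts demand down by 30: (228 - 30) - 4Q = 117.5 + 4Q, so Q_t = 10.0625. Buyers pay P_b = 187.75; sellers receive P_s = P_b - 30 = 157.75.
PS falls from (1/2)(13.8125)(55.25) = 381.5703 to (1/2)(10.0625)(40.25) = 202.5078, a change of -179.0625.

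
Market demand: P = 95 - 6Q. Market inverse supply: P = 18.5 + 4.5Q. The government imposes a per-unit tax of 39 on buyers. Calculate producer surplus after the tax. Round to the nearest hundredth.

28.70

Pre-tax equilibrium: 95 - 6Q = 18.5 + 4.5Q gives Q* = 7.2857, P* = 51.2857.
With the tax, buyers' net willingness to pay falls by 39: (95 - 39) - 6Q = 18.5 + 4.5Q, so Q_t = 3.5714. Buyers pay P_b = 73.5714; sellers receive P_s = P_b - 39 = 34.5714.
PS = (1/2)(Q_t)(P_s - 18.5) = (1/2)(3.5714)(16.0714) = 28.699.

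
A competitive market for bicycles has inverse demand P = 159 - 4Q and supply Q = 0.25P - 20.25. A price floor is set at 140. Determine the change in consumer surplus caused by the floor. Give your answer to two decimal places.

-145.00

Rewriting supply in inverse form: P = 81 + 4Q.
Without the control, 159 - 4Q = 81 + 4Q so Q* = 9.75 and P* = 120.
At P = 140, buyers demand (159 - 140)/4 = 4.75 while sellers would supply more, so the quantity traded is 4.75 at price 140.
CS goes from (1/2)(9.75)(39) = 190.125 to 45.125 (computed as (159 - 140)(4.75) - (1/2)(4)(4.75)^2), a change of -145.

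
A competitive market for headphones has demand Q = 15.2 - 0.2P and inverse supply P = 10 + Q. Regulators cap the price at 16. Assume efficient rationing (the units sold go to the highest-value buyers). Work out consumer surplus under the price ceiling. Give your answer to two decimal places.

Rewriting demand in inverse form: P = 76 - 5Q.
Free-market equilibrium: 76 - 5Q = 10 + Q gives Q* = 11, P* = 21.
At the ceiling price 16, quantity supplied is (16 - 10)/1 = 6; supply is the short side, so Q = 6 trades at P = 16.
The demand price at Q = 6 is 46. CS is the trapezoid between demand and 16 over [0, 6]: (1/2)[(76 - 16) + (46 - 16)](6) = 270.

270.00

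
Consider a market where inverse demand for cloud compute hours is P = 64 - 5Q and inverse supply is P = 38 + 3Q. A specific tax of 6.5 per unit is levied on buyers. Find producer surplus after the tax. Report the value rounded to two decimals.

8.91

Without the tax, 64 - 5Q = 38 + 3Q so Q* = 3.25 and P* = 47.75.
A tax on buyers shifts demand down by 6.5: (64 - 6.5) - 5Q = 38 + 3Q, so Q_t = 2.4375. Buyers pay P_b = 51.8125; sellers receive P_s = P_b - 6.5 = 45.3125.
Producer surplus is the triangle above supply below P_s: (1/2)(2.4375)(45.3125 - 38) = 8.9121.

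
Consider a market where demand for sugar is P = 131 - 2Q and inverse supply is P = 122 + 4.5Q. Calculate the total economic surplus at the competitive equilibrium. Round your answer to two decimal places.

6.23

Setting demand equal to supply, 9 = 6.5Q, so Q* = 1.3846 and P* = 128.2308.
Total surplus is the full triangle between the curves from 0 to Q*: (1/2)(1.3846)(131 - 122) = 6.2308.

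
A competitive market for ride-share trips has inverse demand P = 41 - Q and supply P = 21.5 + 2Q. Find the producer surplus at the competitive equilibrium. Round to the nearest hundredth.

Setting demand equal to supply, 19.5 = 3Q, so Q* = 6.5 and P* = 34.5.
PS is the area between P* and the supply curve from 0 to Q*: (1/2)(6.5)(13) = 42.25.

42.25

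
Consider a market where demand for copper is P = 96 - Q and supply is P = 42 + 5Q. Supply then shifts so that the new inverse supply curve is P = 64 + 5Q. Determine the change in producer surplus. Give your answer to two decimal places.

Initial equilibrium: Q_0 = 9, P_0 = 87; CS_0 = (1/2)(9)(9) = 40.5, PS_0 = (1/2)(9)(45) = 202.5.
New equilibrium: 96 - Q = 64 + 5Q gives Q_1 = 5.3333, P_1 = 90.6667; CS_1 = 14.2222, PS_1 = 71.1111.
Change in producer surplus = 71.1111 - 202.5 = -131.3889.

-131.39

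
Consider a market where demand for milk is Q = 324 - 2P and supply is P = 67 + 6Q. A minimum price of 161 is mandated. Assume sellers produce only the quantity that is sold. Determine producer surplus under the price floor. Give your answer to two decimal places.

176.00

Rewriting demand in inverse form: P = 162 - 0.5Q.
Free-market equilibrium: 162 - 0.5Q = 67 + 6Q gives Q* = 14.6154, P* = 154.6923.
At P = 161, buyers demand (162 - 161)/0.5 = 2 while sellers would supply more, so the quantity traded is 2 at price 161.
The supply price at Q = 2 is 79. PS is the trapezoid between 161 and supply over [0, 2]: (1/2)[(161 - 67) + (161 - 79)](2) = 176.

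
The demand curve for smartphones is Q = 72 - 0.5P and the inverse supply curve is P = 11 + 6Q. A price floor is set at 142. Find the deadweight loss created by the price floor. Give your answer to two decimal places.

Rewriting demand in inverse form: P = 144 - 2Q.
Without the control, 144 - 2Q = 11 + 6Q so Q* = 16.625 and P* = 110.75.
At P = 142, buyers demand (144 - 142)/2 = 1 while sellers would supply more, so the quantity traded is 1 at price 142.
At Q = 1 the demand price is 142 and the supply price is 17. Deadweight loss is the triangle between the curves from 1 to 16.625: (1/2)(142 - 17)(16.625 - 1) = 976.5625.

976.56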